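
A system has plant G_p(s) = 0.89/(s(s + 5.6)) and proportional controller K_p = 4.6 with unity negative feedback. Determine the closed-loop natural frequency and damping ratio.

ω_n = 2.02 rad/s, ζ = 1.38

The closed-loop denominator is s(s+5.6) + 4.6·0.89 = s² + 5.6s + 4.094.
Matching s² + 2ζω_n s + ω_n²: ω_n = √4.094 = 2.023 rad/s and 2ζω_n = 5.6, so ζ = 5.6/(2·2.023) = 1.38.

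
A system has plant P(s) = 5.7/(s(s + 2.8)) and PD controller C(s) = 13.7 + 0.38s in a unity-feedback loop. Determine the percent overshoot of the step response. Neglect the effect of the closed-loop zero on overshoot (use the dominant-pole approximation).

Forward path: (13.7 + 0.38s)·5.7/(s(s+2.8)). The closed-loop characteristic equation is s² + (2.8 + 5.7·0.38)s + 5.7·13.7 = 0.
That is s² + 4.966s + 78.09 = 0, so ω_n = 8.837 rad/s and ζ = 4.966/(2·8.837) = 0.281.
%OS = 100·exp(−πζ/√(1−ζ²)) = 39.9%.

39.9%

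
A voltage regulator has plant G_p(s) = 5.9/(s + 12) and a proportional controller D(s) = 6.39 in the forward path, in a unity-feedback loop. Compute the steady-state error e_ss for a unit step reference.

0.241

The loop is type 0. Static position error constant K_pos = D(0)·G_p(0) = 6.39·0.4917 = 3.142.
Steady-state error to a unit step: e_ss = 1/(1+K_pos) = 1/4.142 = 0.241.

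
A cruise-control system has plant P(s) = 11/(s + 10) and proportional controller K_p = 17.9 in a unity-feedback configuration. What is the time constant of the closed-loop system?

Closed-loop transfer function: T(s) = K_p·P(s)/(1 + K_p·P(s)) = 196.9/(s + 10 + 196.9) = 196.9/(s + 206.9).
Time constant τ = 1/206.9 = 0.00483 s.

τ = 0.00483 s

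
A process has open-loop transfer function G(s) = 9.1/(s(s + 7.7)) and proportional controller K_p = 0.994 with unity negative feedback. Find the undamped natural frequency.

The closed-loop denominator is s(s+7.7) + 0.994·9.1 = s² + 7.7s + 9.045.
Matching s² + 2ζω_n s + ω_n²: ω_n = √9.045 = 3.008 rad/s and 2ζω_n = 7.7, so ζ = 7.7/(2·3.008) = 1.28.

ω_n = 3.01 rad/s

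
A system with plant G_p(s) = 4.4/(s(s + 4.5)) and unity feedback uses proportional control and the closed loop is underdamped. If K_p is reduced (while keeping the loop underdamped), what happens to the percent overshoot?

ζ = 4.5/(2√(4.4K_p)) rises as K_p falls; higher damping means less overshoot.

decrease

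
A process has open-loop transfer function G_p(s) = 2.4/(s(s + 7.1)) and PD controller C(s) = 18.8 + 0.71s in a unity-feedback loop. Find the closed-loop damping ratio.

ζ = 0.655

Forward path: (18.8 + 0.71s)·2.4/(s(s+7.1)). The closed-loop characteristic equation is s² + (7.1 + 2.4·0.71)s + 2.4·18.8 = 0.
That is s² + 8.804s + 45.12 = 0, so ω_n = 6.717 rad/s and ζ = 8.804/(2·6.717) = 0.6553.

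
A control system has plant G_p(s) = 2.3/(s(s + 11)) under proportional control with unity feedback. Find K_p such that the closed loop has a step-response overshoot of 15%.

From %OS = 100·exp(−πζ/√(1−ζ²)) = 15%, ζ = −ln(0.15)/√(π²+ln²(0.15)) = 0.5169.
Characteristic equation s² + 11s + 2.3K_p = 0 gives ζ = 11/(2√(2.3K_p)).
Setting ζ = 0.5169: √(2.3K_p) = 11/(2·0.5169) = 10.64, so K_p = 113.2/2.3 = 49.2.

K_p = 49.2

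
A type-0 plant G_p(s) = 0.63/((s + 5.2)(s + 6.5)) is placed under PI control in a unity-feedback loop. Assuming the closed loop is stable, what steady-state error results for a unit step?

0

The PI controller's integrator makes the forward path type 1, so e_ss to a step is zero.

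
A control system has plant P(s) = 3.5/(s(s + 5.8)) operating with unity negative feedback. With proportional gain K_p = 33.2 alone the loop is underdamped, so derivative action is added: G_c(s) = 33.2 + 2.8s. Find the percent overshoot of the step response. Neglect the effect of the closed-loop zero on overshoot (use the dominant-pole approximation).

Forward path: (33.2 + 2.8s)·3.5/(s(s+5.8)). The closed-loop characteristic equation is s² + (5.8 + 3.5·2.8)s + 3.5·33.2 = 0.
That is s² + 15.6s + 116.2 = 0, so ω_n = 10.78 rad/s and ζ = 15.6/(2·10.78) = 0.7236.
%OS = 100·exp(−πζ/√(1−ζ²)) = 3.71%.

3.71%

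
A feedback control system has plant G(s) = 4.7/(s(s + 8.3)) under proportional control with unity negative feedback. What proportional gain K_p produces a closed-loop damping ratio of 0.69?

K_p = 7.7

Closed-loop characteristic equation: s² + 8.3s + K_p·4.7 = 0.
So ω_n = √(4.7K_p) and 2ζω_n = 8.3, giving ζ = 8.3/(2√(4.7K_p)).
Setting ζ = 0.69: √(4.7K_p) = 8.3/(2·0.69) = 6.014, so K_p = 36.17/4.7 = 7.7.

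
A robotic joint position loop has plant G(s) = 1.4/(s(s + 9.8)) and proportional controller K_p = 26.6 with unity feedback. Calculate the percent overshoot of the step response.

From 1 + K_pG(s) = 0: s² + 9.8s + 37.24 = 0 ⇒ ω_n = 6.102, ζ = 0.803.
%OS = 100·exp(−πζ/√(1−ζ²)) = 100·exp(−π·0.803/√0.3553) = 1.45%.

1.45%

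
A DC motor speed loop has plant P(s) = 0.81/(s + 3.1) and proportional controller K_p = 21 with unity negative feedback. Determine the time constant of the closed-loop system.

τ = 0.0497 s

Closed-loop transfer function: T(s) = K_p·P(s)/(1 + K_p·P(s)) = 17.01/(s + 3.1 + 17.01) = 17.01/(s + 20.11).
Time constant τ = 1/20.11 = 0.0497 s.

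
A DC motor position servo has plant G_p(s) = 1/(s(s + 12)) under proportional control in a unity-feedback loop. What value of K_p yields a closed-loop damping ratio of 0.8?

Closed-loop characteristic equation: s² + 12s + K_p·1 = 0.
So ω_n = √(1K_p) and 2ζω_n = 12, giving ζ = 12/(2√(1K_p)).
Setting ζ = 0.8: √(1K_p) = 12/(2·0.8) = 7.5, so K_p = 56.25/1 = 56.2.

K_p = 56.2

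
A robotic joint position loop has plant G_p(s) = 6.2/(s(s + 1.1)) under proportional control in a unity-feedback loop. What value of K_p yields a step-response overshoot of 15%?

K_p = 0.183

From %OS = 100·exp(−πζ/√(1−ζ²)) = 15%, ζ = −ln(0.15)/√(π²+ln²(0.15)) = 0.5169.
Characteristic equation s² + 1.1s + 6.2K_p = 0 gives ζ = 1.1/(2√(6.2K_p)).
Setting ζ = 0.5169: √(6.2K_p) = 1.1/(2·0.5169) = 1.064, so K_p = 1.132/6.2 = 0.183.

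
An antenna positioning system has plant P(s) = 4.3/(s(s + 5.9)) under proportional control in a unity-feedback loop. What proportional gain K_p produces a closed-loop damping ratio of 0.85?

K_p = 2.8

Closed-loop characteristic equation: s² + 5.9s + K_p·4.3 = 0.
So ω_n = √(4.3K_p) and 2ζω_n = 5.9, giving ζ = 5.9/(2√(4.3K_p)).
Setting ζ = 0.85: √(4.3K_p) = 5.9/(2·0.85) = 3.471, so K_p = 12.04/4.3 = 2.8.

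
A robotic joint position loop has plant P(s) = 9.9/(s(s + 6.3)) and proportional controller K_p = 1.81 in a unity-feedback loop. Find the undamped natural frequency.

With unity feedback the closed-loop characteristic equation is s² + 6.3s + 1.81·9.9 = s² + 6.3s + 17.92 = 0.
So ω_n² = 17.92 ⇒ ω_n = 4.233 rad/s, and ζ = 6.3/(2ω_n) = 0.744.

ω_n = 4.23 rad/s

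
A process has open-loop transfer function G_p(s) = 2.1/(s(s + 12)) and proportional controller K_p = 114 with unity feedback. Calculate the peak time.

T_p = 0.22 s

From 1 + K_pG_p(s) = 0: s² + 12s + 239.4 = 0 ⇒ ω_n = 15.47, ζ = 0.3878.
Damped frequency ω_d = ω_n√(1−ζ²) = 14.26 rad/s, so peak time T_p = π/ω_d = 0.22 s.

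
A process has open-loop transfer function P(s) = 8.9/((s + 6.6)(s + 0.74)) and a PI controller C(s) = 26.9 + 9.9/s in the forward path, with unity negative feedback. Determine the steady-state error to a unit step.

The open loop C(s)P(s) has a pole at the origin (type 1), so the static position error constant is infinite and e_ss = 1/(1+∞) = 0.

0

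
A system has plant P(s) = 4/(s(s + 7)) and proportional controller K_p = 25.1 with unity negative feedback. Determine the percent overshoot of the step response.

Closed-loop characteristic equation: s² + 7s + 100.4 = 0, so ω_n = 10.02 rad/s and ζ = 7/(2·10.02) = 0.3493.
%OS = 100·exp(−πζ/√(1−ζ²)) = 100·exp(−π·0.3493/√0.878) = 31%.

31%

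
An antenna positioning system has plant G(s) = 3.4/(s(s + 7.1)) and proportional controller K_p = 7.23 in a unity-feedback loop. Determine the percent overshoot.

Closed-loop characteristic equation: s² + 7.1s + 24.58 = 0, so ω_n = 4.958 rad/s and ζ = 7.1/(2·4.958) = 0.716.
%OS = 100·exp(−πζ/√(1−ζ²)) = 100·exp(−π·0.716/√0.4873) = 3.99%.

3.99%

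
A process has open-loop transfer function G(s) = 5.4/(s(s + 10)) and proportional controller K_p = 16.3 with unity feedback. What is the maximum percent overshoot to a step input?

13.8%

From 1 + K_pG(s) = 0: s² + 10s + 88.02 = 0 ⇒ ω_n = 9.382, ζ = 0.5329.
%OS = 100·exp(−πζ/√(1−ζ²)) = 100·exp(−π·0.5329/√0.716) = 13.8%.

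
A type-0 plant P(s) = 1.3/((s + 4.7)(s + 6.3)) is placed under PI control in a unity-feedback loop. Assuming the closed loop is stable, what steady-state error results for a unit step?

0

The PI controller's integrator makes the forward path type 1, so e_ss to a step is zero.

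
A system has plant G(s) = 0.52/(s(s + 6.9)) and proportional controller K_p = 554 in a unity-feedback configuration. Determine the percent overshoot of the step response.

Closed-loop characteristic equation: s² + 6.9s + 288.1 = 0, so ω_n = 16.97 rad/s and ζ = 6.9/(2·16.97) = 0.2033.
%OS = 100·exp(−πζ/√(1−ζ²)) = 100·exp(−π·0.2033/√0.9587) = 52.1%.

52.1%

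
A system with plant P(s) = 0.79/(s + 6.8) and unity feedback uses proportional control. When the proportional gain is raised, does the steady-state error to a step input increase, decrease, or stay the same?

The position error constant K_pos = K_p·P(0) grows with K_p, and e_ss = 1/(1+K_pos) falls.

decrease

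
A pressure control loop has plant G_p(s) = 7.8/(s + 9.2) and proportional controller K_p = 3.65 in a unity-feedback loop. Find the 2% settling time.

Closed-loop transfer function: T(s) = K_p·G_p(s)/(1 + K_p·G_p(s)) = 28.47/(s + 9.2 + 28.47) = 28.47/(s + 37.67).
Time constant τ = 1/37.67 = 0.02655 s, so the 2% settling time is about 4τ = 0.106 s.

T_s ≈ 0.106 s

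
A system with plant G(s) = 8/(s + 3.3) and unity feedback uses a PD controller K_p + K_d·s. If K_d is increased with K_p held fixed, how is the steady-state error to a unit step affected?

unchanged

At s = 0 the derivative term contributes nothing: C(0) = K_p regardless of K_d, so K_pos = K_p·G(0) and e_ss are unchanged.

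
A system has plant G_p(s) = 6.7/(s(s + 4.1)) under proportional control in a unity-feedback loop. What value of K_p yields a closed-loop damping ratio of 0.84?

Closed-loop characteristic equation: s² + 4.1s + K_p·6.7 = 0.
So ω_n = √(6.7K_p) and 2ζω_n = 4.1, giving ζ = 4.1/(2√(6.7K_p)).
Setting ζ = 0.84: √(6.7K_p) = 4.1/(2·0.84) = 2.44, so K_p = 5.956/6.7 = 0.889.

K_p = 0.889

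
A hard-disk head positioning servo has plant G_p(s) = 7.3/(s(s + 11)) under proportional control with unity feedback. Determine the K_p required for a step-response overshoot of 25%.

K_p = 25.4

From %OS = 100·exp(−πζ/√(1−ζ²)) = 25%, ζ = −ln(0.25)/√(π²+ln²(0.25)) = 0.4037.
Characteristic equation s² + 11s + 7.3K_p = 0 gives ζ = 11/(2√(7.3K_p)).
Setting ζ = 0.4037: √(7.3K_p) = 11/(2·0.4037) = 13.62, so K_p = 185.6/7.3 = 25.4.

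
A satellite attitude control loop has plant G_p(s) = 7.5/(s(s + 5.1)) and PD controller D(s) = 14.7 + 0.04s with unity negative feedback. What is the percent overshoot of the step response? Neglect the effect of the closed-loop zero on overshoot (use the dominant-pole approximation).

Forward path: (14.7 + 0.04s)·7.5/(s(s+5.1)). The closed-loop characteristic equation is s² + (5.1 + 7.5·0.04)s + 7.5·14.7 = 0.
That is s² + 5.4s + 110.2 = 0, so ω_n = 10.5 rad/s and ζ = 5.4/(2·10.5) = 0.2571.
%OS = 100·exp(−πζ/√(1−ζ²)) = 43.3%.

43.3%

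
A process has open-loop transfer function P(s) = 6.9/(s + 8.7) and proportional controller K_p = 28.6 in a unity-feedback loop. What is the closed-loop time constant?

Closed-loop transfer function: T(s) = K_p·P(s)/(1 + K_p·P(s)) = 197.3/(s + 8.7 + 197.3) = 197.3/(s + 206).
Time constant τ = 1/206 = 0.00485 s.

τ = 0.00485 s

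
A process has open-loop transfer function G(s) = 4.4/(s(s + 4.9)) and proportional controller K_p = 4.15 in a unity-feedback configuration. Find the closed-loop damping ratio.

The closed-loop denominator is s(s+4.9) + 4.15·4.4 = s² + 4.9s + 18.26.
So ω_n² = 18.26 ⇒ ω_n = 4.273 rad/s, and ζ = 4.9/(2ω_n) = 0.573.

ζ = 0.573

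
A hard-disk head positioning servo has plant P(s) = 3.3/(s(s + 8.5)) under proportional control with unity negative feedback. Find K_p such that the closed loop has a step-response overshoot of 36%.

From %OS = 100·exp(−πζ/√(1−ζ²)) = 36%, ζ = −ln(0.36)/√(π²+ln²(0.36)) = 0.3093.
Characteristic equation s² + 8.5s + 3.3K_p = 0 gives ζ = 8.5/(2√(3.3K_p)).
Setting ζ = 0.3093: √(3.3K_p) = 8.5/(2·0.3093) = 13.74, so K_p = 188.9/3.3 = 57.2.

K_p = 57.2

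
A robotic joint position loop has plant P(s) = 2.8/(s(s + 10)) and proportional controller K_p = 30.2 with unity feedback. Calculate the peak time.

T_p = 0.407 s

The closed-loop denominator s² + 10s + 84.56 gives ω_n = √84.56 = 9.196 and ζ = 10/(2ω_n) = 0.5437.
Damped frequency ω_d = ω_n√(1−ζ²) = 7.718 rad/s, so peak time T_p = π/ω_d = 0.407 s.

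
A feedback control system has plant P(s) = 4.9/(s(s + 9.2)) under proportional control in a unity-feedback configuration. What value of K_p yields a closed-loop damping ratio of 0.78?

K_p = 7.1

Closed-loop characteristic equation: s² + 9.2s + K_p·4.9 = 0.
So ω_n = √(4.9K_p) and 2ζω_n = 9.2, giving ζ = 9.2/(2√(4.9K_p)).
Setting ζ = 0.78: √(4.9K_p) = 9.2/(2·0.78) = 5.897, so K_p = 34.78/4.9 = 7.1.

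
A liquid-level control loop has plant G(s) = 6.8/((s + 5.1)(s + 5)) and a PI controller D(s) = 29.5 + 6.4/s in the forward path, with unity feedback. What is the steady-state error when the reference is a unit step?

0

The open loop D(s)G(s) has a pole at the origin (type 1), so the static position error constant is infinite and e_ss = 1/(1+∞) = 0.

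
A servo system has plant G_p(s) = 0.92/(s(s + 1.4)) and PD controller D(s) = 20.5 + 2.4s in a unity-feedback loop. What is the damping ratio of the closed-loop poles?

ζ = 0.415

Forward path: (20.5 + 2.4s)·0.92/(s(s+1.4)). The closed-loop characteristic equation is s² + (1.4 + 0.92·2.4)s + 0.92·20.5 = 0.
That is s² + 3.608s + 18.86 = 0, so ω_n = 4.343 rad/s and ζ = 3.608/(2·4.343) = 0.4154.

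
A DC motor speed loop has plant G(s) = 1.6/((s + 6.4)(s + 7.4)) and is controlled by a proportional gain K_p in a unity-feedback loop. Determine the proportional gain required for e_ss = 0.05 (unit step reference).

The loop is type 0, so e_ss(step) = 1/(1 + K_pos) with K_pos = K_p·G(0).
G(0) = 0.03378. Require 1/(1 + K_p·0.03378) = 0.05, so 1 + 0.03378·K_p = 20.
K_p = (20 − 1)/0.03378 = 562.

K_p = 562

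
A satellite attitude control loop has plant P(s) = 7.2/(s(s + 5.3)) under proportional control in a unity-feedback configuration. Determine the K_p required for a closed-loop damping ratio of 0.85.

K_p = 1.35

Closed-loop characteristic equation: s² + 5.3s + K_p·7.2 = 0.
So ω_n = √(7.2K_p) and 2ζω_n = 5.3, giving ζ = 5.3/(2√(7.2K_p)).
Setting ζ = 0.85: √(7.2K_p) = 5.3/(2·0.85) = 3.118, so K_p = 9.72/7.2 = 1.35.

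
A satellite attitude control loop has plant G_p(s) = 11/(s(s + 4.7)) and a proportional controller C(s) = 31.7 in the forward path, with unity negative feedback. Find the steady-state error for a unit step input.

0

The open loop C(s)G_p(s) has a pole at the origin (type 1), so the static position error constant is infinite and e_ss = 1/(1+∞) = 0.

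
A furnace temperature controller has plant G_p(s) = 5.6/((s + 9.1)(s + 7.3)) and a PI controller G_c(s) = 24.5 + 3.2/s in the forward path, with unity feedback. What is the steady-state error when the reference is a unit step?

The open loop G_c(s)G_p(s) has a pole at the origin (type 1), so the static position error constant is infinite and e_ss = 1/(1+∞) = 0.

0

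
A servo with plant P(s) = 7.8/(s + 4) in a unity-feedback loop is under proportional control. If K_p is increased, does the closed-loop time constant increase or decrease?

The closed-loop bandwidth 4+K_p·7.8 grows with K_p, so τ shrinks.

decrease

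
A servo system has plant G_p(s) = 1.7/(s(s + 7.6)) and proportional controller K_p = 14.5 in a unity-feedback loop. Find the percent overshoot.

Closed-loop characteristic equation: s² + 7.6s + 24.65 = 0, so ω_n = 4.965 rad/s and ζ = 7.6/(2·4.965) = 0.7654.
%OS = 100·exp(−πζ/√(1−ζ²)) = 100·exp(−π·0.7654/√0.4142) = 2.38%.

2.38%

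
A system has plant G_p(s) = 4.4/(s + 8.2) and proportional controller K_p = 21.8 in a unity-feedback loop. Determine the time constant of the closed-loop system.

τ = 0.0096 s

Closed-loop transfer function: T(s) = K_p·G_p(s)/(1 + K_p·G_p(s)) = 95.92/(s + 8.2 + 95.92) = 95.92/(s + 104.1).
Time constant τ = 1/104.1 = 0.0096 s.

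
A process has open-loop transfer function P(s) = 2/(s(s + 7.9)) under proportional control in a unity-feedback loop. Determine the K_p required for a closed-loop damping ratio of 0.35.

Closed-loop characteristic equation: s² + 7.9s + K_p·2 = 0.
So ω_n = √(2K_p) and 2ζω_n = 7.9, giving ζ = 7.9/(2√(2K_p)).
Setting ζ = 0.35: √(2K_p) = 7.9/(2·0.35) = 11.29, so K_p = 127.4/2 = 63.7.

K_p = 63.7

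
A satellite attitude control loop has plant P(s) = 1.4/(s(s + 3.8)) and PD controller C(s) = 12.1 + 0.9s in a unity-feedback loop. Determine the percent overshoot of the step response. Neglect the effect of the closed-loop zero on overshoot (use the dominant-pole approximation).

8.64%

Forward path: (12.1 + 0.9s)·1.4/(s(s+3.8)). The closed-loop characteristic equation is s² + (3.8 + 1.4·0.9)s + 1.4·12.1 = 0.
That is s² + 5.06s + 16.94 = 0, so ω_n = 4.116 rad/s and ζ = 5.06/(2·4.116) = 0.6147.
%OS = 100·exp(−πζ/√(1−ζ²)) = 8.64%.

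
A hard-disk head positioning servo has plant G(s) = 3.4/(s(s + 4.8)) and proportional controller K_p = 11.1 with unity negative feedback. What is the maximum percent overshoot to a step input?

The closed-loop denominator s² + 4.8s + 37.74 gives ω_n = √37.74 = 6.143 and ζ = 4.8/(2ω_n) = 0.3907.
%OS = 100·exp(−πζ/√(1−ζ²)) = 100·exp(−π·0.3907/√0.8474) = 26.4%.

26.4%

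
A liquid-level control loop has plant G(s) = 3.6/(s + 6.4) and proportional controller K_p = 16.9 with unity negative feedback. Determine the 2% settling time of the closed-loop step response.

Closed-loop transfer function: T(s) = K_p·G(s)/(1 + K_p·G(s)) = 60.84/(s + 6.4 + 60.84) = 60.84/(s + 67.24).
Time constant τ = 1/67.24 = 0.01487 s, so the 2% settling time is about 4τ = 0.0595 s.

T_s ≈ 0.0595 s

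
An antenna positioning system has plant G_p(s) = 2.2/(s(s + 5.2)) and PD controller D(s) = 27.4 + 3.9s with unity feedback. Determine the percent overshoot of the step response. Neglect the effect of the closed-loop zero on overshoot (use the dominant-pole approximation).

Forward path: (27.4 + 3.9s)·2.2/(s(s+5.2)). The closed-loop characteristic equation is s² + (5.2 + 2.2·3.9)s + 2.2·27.4 = 0.
That is s² + 13.78s + 60.28 = 0, so ω_n = 7.764 rad/s and ζ = 13.78/(2·7.764) = 0.8874.
%OS = 100·exp(−πζ/√(1−ζ²)) = 0.236%.

0.236%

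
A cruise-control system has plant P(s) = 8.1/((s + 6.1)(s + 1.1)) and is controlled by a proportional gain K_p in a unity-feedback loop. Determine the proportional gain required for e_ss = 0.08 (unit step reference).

K_p = 9.53

For a type-0 loop with proportional control, e_ss = 1/(1 + K_p·P(0)).
P(0) = 1.207. Require 1/(1 + K_p·1.207) = 0.08, so 1 + 1.207·K_p = 12.5.
K_p = (12.5 − 1)/1.207 = 9.53.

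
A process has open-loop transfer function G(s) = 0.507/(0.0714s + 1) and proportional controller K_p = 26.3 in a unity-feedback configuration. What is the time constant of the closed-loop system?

Closed loop: T(s) = K_p·G/(1+K_p·G) = 13.33/(0.0714s + 1 + 13.33), with pole at s = −(1 + 13.33)/0.0714 = −200.8.
Closed-loop time constant τ = 1/200.8 = 0.00498 s.

τ = 0.00498 s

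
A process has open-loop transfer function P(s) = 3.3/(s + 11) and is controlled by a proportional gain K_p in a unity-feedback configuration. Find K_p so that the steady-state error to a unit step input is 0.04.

For a type-0 loop with proportional control, e_ss = 1/(1 + K_p·P(0)).
P(0) = 0.3. Require 1/(1 + K_p·0.3) = 0.04, so 1 + 0.3·K_p = 25.
K_p = (25 − 1)/0.3 = 80.

K_p = 80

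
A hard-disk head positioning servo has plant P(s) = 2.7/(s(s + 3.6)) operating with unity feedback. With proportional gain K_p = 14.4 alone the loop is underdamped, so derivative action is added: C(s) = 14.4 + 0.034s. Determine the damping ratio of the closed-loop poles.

Forward path: (14.4 + 0.034s)·2.7/(s(s+3.6)). The closed-loop characteristic equation is s² + (3.6 + 2.7·0.034)s + 2.7·14.4 = 0.
That is s² + 3.692s + 38.88 = 0, so ω_n = 6.235 rad/s and ζ = 3.692/(2·6.235) = 0.296.

ζ = 0.296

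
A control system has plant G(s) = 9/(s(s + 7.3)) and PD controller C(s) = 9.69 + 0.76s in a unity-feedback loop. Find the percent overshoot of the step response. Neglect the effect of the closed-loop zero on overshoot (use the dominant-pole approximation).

2.62%

Forward path: (9.69 + 0.76s)·9/(s(s+7.3)). The closed-loop characteristic equation is s² + (7.3 + 9·0.76)s + 9·9.69 = 0.
That is s² + 14.14s + 87.21 = 0, so ω_n = 9.339 rad/s and ζ = 14.14/(2·9.339) = 0.7571.
%OS = 100·exp(−πζ/√(1−ζ²)) = 2.62%.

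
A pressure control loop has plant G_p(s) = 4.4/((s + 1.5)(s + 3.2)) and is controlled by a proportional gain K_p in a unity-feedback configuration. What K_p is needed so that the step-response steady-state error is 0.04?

The loop is type 0, so e_ss(step) = 1/(1 + K_pos) with K_pos = K_p·G_p(0).
G_p(0) = 0.9167. Require 1/(1 + K_p·0.9167) = 0.04, so 1 + 0.9167·K_p = 25.
K_p = (25 − 1)/0.9167 = 26.2.

K_p = 26.2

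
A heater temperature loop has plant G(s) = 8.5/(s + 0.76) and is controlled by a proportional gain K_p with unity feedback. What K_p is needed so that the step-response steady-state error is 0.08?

K_p = 1.03

Steady-state error for a unit step on this type-0 loop is 1/(1 + K_p·G(0)).
G(0) = 11.18. Require 1/(1 + K_p·11.18) = 0.08, so 1 + 11.18·K_p = 12.5.
K_p = (12.5 − 1)/11.18 = 1.03.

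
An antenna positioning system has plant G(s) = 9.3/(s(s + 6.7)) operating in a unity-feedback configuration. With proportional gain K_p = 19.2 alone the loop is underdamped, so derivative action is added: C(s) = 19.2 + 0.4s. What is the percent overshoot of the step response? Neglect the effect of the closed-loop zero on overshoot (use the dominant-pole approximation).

Forward path: (19.2 + 0.4s)·9.3/(s(s+6.7)). The closed-loop characteristic equation is s² + (6.7 + 9.3·0.4)s + 9.3·19.2 = 0.
That is s² + 10.42s + 178.6 = 0, so ω_n = 13.36 rad/s and ζ = 10.42/(2·13.36) = 0.3899.
%OS = 100·exp(−πζ/√(1−ζ²)) = 26.4%.

26.4%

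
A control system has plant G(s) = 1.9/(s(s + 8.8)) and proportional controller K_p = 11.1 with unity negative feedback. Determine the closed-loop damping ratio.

With unity feedback the closed-loop characteristic equation is s² + 8.8s + 11.1·1.9 = s² + 8.8s + 21.09 = 0.
So ω_n² = 21.09 ⇒ ω_n = 4.592 rad/s, and ζ = 8.8/(2ω_n) = 0.958.

ζ = 0.958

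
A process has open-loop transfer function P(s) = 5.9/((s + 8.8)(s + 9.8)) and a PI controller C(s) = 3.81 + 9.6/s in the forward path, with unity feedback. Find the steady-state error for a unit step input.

0

The open loop C(s)P(s) has a pole at the origin (type 1), so the static position error constant is infinite and e_ss = 1/(1+∞) = 0.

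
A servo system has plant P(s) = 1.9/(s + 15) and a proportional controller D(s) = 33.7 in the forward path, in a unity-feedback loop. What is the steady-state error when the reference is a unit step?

The loop is type 0. Static position error constant K_pos = D(0)·P(0) = 33.7·0.1267 = 4.269.
Steady-state error to a unit step: e_ss = 1/(1+K_pos) = 1/5.269 = 0.19.

0.19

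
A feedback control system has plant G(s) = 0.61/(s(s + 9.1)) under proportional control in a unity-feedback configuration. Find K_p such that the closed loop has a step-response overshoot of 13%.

K_p = 114

From %OS = 100·exp(−πζ/√(1−ζ²)) = 13%, ζ = −ln(0.13)/√(π²+ln²(0.13)) = 0.5446.
Characteristic equation s² + 9.1s + 0.61K_p = 0 gives ζ = 9.1/(2√(0.61K_p)).
Setting ζ = 0.5446: √(0.61K_p) = 9.1/(2·0.5446) = 8.354, so K_p = 69.79/0.61 = 114.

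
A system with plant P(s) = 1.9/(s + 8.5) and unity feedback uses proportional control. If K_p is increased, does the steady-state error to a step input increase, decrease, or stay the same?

decrease

The position error constant K_pos = K_p·P(0) grows with K_p, and e_ss = 1/(1+K_pos) falls.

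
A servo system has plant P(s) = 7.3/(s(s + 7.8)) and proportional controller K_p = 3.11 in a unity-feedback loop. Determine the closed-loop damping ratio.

The closed-loop denominator is s(s+7.8) + 3.11·7.3 = s² + 7.8s + 22.7.
Matching s² + 2ζω_n s + ω_n²: ω_n = √22.7 = 4.765 rad/s and 2ζω_n = 7.8, so ζ = 7.8/(2·4.765) = 0.819.

ζ = 0.819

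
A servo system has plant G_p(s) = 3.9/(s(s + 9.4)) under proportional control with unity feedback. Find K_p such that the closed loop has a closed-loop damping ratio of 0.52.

K_p = 20.9

Closed-loop characteristic equation: s² + 9.4s + K_p·3.9 = 0.
So ω_n = √(3.9K_p) and 2ζω_n = 9.4, giving ζ = 9.4/(2√(3.9K_p)).
Setting ζ = 0.52: √(3.9K_p) = 9.4/(2·0.52) = 9.038, so K_p = 81.69/3.9 = 20.9.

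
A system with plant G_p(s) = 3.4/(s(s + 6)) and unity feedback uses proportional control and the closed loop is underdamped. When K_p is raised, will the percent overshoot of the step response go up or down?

Characteristic equation s² + 6s + K_p·3.4 = 0: raising K_p raises ω_n while 2ζω_n = 6 is fixed, so ζ falls and overshoot grows.

increase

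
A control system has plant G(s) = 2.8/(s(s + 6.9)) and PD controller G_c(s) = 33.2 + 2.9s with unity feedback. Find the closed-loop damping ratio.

ζ = 0.779

Forward path: (33.2 + 2.9s)·2.8/(s(s+6.9)). The closed-loop characteristic equation is s² + (6.9 + 2.8·2.9)s + 2.8·33.2 = 0.
That is s² + 15.02s + 92.96 = 0, so ω_n = 9.642 rad/s and ζ = 15.02/(2·9.642) = 0.7789.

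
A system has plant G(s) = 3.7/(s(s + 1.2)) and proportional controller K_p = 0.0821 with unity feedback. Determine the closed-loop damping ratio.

ζ = 1.09

1 + K_p·G(s) = 0 gives s² + 1.2s + 0.3038 = 0.
So ω_n² = 0.3038 ⇒ ω_n = 0.5512 rad/s, and ζ = 1.2/(2ω_n) = 1.09.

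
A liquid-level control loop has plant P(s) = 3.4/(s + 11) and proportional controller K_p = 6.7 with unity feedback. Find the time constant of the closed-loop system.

Closed-loop transfer function: T(s) = K_p·P(s)/(1 + K_p·P(s)) = 22.78/(s + 11 + 22.78) = 22.78/(s + 33.78).
Time constant τ = 1/33.78 = 0.0296 s.

τ = 0.0296 s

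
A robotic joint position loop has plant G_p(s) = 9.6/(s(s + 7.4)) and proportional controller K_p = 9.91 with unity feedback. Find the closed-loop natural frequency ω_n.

With unity feedback the closed-loop characteristic equation is s² + 7.4s + 9.91·9.6 = s² + 7.4s + 95.14 = 0.
So ω_n² = 95.14 ⇒ ω_n = 9.754 rad/s, and ζ = 7.4/(2ω_n) = 0.379.

ω_n = 9.75 rad/s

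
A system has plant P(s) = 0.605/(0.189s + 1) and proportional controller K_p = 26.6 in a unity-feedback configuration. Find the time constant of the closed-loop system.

Closed loop: T(s) = K_p·P/(1+K_p·P) = 16.09/(0.189s + 1 + 16.09), with pole at s = −(1 + 16.09)/0.189 = −90.44.
Closed-loop time constant τ = 1/90.44 = 0.0111 s.

τ = 0.0111 s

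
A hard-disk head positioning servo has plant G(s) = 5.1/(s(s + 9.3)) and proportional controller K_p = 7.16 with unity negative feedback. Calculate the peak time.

T_p = 0.814 s

The closed-loop denominator s² + 9.3s + 36.52 gives ω_n = √36.52 = 6.043 and ζ = 9.3/(2ω_n) = 0.7695.
Damped frequency ω_d = ω_n√(1−ζ²) = 3.859 rad/s, so peak time T_p = π/ω_d = 0.814 s.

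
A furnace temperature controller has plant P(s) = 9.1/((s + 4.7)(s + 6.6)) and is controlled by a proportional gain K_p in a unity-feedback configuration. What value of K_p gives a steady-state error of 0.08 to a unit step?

K_p = 39.2

Steady-state error for a unit step on this type-0 loop is 1/(1 + K_p·P(0)).
P(0) = 0.2934. Require 1/(1 + K_p·0.2934) = 0.08, so 1 + 0.2934·K_p = 12.5.
K_p = (12.5 − 1)/0.2934 = 39.2.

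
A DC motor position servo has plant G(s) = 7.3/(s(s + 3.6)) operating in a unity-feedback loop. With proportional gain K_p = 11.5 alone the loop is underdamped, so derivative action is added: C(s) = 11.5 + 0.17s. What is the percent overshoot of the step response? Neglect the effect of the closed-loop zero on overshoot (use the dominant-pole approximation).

Forward path: (11.5 + 0.17s)·7.3/(s(s+3.6)). The closed-loop characteristic equation is s² + (3.6 + 7.3·0.17)s + 7.3·11.5 = 0.
That is s² + 4.841s + 83.95 = 0, so ω_n = 9.162 rad/s and ζ = 4.841/(2·9.162) = 0.2642.
%OS = 100·exp(−πζ/√(1−ζ²)) = 42.3%.

42.3%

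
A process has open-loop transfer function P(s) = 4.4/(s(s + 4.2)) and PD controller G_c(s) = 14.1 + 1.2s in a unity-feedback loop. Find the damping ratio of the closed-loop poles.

ζ = 0.602

Forward path: (14.1 + 1.2s)·4.4/(s(s+4.2)). The closed-loop characteristic equation is s² + (4.2 + 4.4·1.2)s + 4.4·14.1 = 0.
That is s² + 9.48s + 62.04 = 0, so ω_n = 7.877 rad/s and ζ = 9.48/(2·7.877) = 0.6018.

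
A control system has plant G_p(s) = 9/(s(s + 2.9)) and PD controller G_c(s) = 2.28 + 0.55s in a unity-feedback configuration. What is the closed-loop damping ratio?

ζ = 0.866

Forward path: (2.28 + 0.55s)·9/(s(s+2.9)). The closed-loop characteristic equation is s² + (2.9 + 9·0.55)s + 9·2.28 = 0.
That is s² + 7.85s + 20.52 = 0, so ω_n = 4.53 rad/s and ζ = 7.85/(2·4.53) = 0.8665.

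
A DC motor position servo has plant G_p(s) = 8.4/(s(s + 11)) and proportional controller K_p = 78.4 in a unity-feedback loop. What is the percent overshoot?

From 1 + K_pG_p(s) = 0: s² + 11s + 658.6 = 0 ⇒ ω_n = 25.66, ζ = 0.2143.
%OS = 100·exp(−πζ/√(1−ζ²)) = 100·exp(−π·0.2143/√0.9541) = 50.2%.

50.2%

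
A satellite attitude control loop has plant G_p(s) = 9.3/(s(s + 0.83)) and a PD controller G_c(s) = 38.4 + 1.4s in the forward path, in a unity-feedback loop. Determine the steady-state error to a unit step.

0

The open loop G_c(s)G_p(s) has a pole at the origin (type 1), so the static position error constant is infinite and e_ss = 1/(1+∞) = 0.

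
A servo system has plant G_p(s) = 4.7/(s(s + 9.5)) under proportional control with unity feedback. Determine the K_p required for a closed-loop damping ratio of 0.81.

Closed-loop characteristic equation: s² + 9.5s + K_p·4.7 = 0.
So ω_n = √(4.7K_p) and 2ζω_n = 9.5, giving ζ = 9.5/(2√(4.7K_p)).
Setting ζ = 0.81: √(4.7K_p) = 9.5/(2·0.81) = 5.864, so K_p = 34.39/4.7 = 7.32.

K_p = 7.32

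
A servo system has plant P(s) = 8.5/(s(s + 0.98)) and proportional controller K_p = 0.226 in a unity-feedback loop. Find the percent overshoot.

30.5%

From 1 + K_pP(s) = 0: s² + 0.98s + 1.921 = 0 ⇒ ω_n = 1.386, ζ = 0.3535.
%OS = 100·exp(−πζ/√(1−ζ²)) = 100·exp(−π·0.3535/√0.875) = 30.5%.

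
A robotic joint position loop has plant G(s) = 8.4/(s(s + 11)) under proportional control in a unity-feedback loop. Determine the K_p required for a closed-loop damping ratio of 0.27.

K_p = 49.4

Closed-loop characteristic equation: s² + 11s + K_p·8.4 = 0.
So ω_n = √(8.4K_p) and 2ζω_n = 11, giving ζ = 11/(2√(8.4K_p)).
Setting ζ = 0.27: √(8.4K_p) = 11/(2·0.27) = 20.37, so K_p = 415/8.4 = 49.4.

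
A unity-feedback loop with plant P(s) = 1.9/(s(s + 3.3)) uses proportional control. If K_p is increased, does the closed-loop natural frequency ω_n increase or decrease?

ω_n = √(1.9·K_p), which grows with K_p.

increase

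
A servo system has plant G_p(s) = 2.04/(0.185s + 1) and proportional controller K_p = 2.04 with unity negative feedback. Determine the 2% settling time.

Closed loop: T(s) = K_p·G_p/(1+K_p·G_p) = 4.162/(0.185s + 1 + 4.162), with pole at s = −(1 + 4.162)/0.185 = −27.9.
τ = 1/27.9 = 0.03584 s, so 2% settling time ≈ 4τ = 0.143 s.

T_s ≈ 0.143 s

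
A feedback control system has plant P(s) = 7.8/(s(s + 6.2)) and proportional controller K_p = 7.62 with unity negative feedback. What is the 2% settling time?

T_s ≈ 1.29 s

The closed-loop denominator s² + 6.2s + 59.44 gives ω_n = √59.44 = 7.709 and ζ = 6.2/(2ω_n) = 0.4021.
2% settling time T_s ≈ 4/(ζω_n) = 4/3.1 = 1.29 s.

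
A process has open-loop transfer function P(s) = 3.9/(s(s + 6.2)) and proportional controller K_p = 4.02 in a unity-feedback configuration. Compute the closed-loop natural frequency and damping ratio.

ω_n = 3.96 rad/s, ζ = 0.783

The closed-loop denominator is s(s+6.2) + 4.02·3.9 = s² + 6.2s + 15.68.
So ω_n² = 15.68 ⇒ ω_n = 3.96 rad/s, and ζ = 6.2/(2ω_n) = 0.783.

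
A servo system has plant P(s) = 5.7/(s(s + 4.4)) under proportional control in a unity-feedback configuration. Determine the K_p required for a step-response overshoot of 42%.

K_p = 12

From %OS = 100·exp(−πζ/√(1−ζ²)) = 42%, ζ = −ln(0.42)/√(π²+ln²(0.42)) = 0.2662.
Characteristic equation s² + 4.4s + 5.7K_p = 0 gives ζ = 4.4/(2√(5.7K_p)).
Setting ζ = 0.2662: √(5.7K_p) = 4.4/(2·0.2662) = 8.265, so K_p = 68.32/5.7 = 12.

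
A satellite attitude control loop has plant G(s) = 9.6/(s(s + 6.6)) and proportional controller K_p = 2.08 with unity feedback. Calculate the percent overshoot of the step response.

From 1 + K_pG(s) = 0: s² + 6.6s + 19.97 = 0 ⇒ ω_n = 4.469, ζ = 0.7385.
%OS = 100·exp(−πζ/√(1−ζ²)) = 100·exp(−π·0.7385/√0.4546) = 3.2%.

3.2%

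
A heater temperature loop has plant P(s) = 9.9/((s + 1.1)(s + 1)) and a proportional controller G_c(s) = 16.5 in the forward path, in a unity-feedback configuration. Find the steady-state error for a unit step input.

0.00669

The loop is type 0. Static position error constant K_pos = G_c(0)·P(0) = 16.5·9 = 148.5.
Steady-state error to a unit step: e_ss = 1/(1+K_pos) = 1/149.5 = 0.00669.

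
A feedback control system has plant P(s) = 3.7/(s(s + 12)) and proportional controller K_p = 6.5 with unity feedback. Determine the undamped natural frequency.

With unity feedback the closed-loop characteristic equation is s² + 12s + 6.5·3.7 = s² + 12s + 24.05 = 0.
So ω_n² = 24.05 ⇒ ω_n = 4.904 rad/s, and ζ = 12/(2ω_n) = 1.22.

ω_n = 4.9 rad/s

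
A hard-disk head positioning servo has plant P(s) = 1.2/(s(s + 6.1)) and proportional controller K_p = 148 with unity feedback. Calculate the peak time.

T_p = 0.242 s

From 1 + K_pP(s) = 0: s² + 6.1s + 177.6 = 0 ⇒ ω_n = 13.33, ζ = 0.2289.
Damped frequency ω_d = ω_n√(1−ζ²) = 12.97 rad/s, so peak time T_p = π/ω_d = 0.242 s.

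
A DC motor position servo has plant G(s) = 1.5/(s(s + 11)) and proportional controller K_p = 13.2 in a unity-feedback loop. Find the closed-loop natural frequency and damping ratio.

ω_n = 4.45 rad/s, ζ = 1.24

The closed-loop denominator is s(s+11) + 13.2·1.5 = s² + 11s + 19.8.
Matching s² + 2ζω_n s + ω_n²: ω_n = √19.8 = 4.45 rad/s and 2ζω_n = 11, so ζ = 11/(2·4.45) = 1.24.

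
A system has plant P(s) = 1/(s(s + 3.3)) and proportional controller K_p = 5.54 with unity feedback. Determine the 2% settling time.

T_s ≈ 2.42 s

The closed-loop denominator s² + 3.3s + 5.54 gives ω_n = √5.54 = 2.354 and ζ = 3.3/(2ω_n) = 0.701.
2% settling time T_s ≈ 4/(ζω_n) = 4/1.65 = 2.42 s.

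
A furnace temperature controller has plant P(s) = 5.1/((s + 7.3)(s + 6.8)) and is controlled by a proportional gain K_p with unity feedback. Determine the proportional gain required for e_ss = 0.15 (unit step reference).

K_p = 55.2

The loop is type 0, so e_ss(step) = 1/(1 + K_pos) with K_pos = K_p·P(0).
P(0) = 0.1027. Require 1/(1 + K_p·0.1027) = 0.15, so 1 + 0.1027·K_p = 6.667.
K_p = (6.667 − 1)/0.1027 = 55.2.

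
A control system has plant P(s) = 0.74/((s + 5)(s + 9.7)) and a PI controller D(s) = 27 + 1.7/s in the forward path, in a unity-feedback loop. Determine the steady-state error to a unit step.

The open loop D(s)P(s) has a pole at the origin (type 1), so the static position error constant is infinite and e_ss = 1/(1+∞) = 0.

0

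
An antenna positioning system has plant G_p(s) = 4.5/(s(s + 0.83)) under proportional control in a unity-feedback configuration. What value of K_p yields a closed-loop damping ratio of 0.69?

Closed-loop characteristic equation: s² + 0.83s + K_p·4.5 = 0.
So ω_n = √(4.5K_p) and 2ζω_n = 0.83, giving ζ = 0.83/(2√(4.5K_p)).
Setting ζ = 0.69: √(4.5K_p) = 0.83/(2·0.69) = 0.6014, so K_p = 0.3617/4.5 = 0.0804.

K_p = 0.0804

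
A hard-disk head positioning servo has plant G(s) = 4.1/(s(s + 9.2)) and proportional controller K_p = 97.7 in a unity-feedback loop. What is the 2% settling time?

The closed-loop denominator s² + 9.2s + 400.6 gives ω_n = √400.6 = 20.01 and ζ = 9.2/(2ω_n) = 0.2298.
2% settling time T_s ≈ 4/(ζω_n) = 4/4.6 = 0.87 s.

T_s ≈ 0.87 s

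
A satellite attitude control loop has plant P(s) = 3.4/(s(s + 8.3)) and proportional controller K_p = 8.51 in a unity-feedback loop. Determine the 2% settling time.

T_s ≈ 0.964 s

The closed-loop denominator s² + 8.3s + 28.93 gives ω_n = √28.93 = 5.379 and ζ = 8.3/(2ω_n) = 0.7715.
2% settling time T_s ≈ 4/(ζω_n) = 4/4.15 = 0.964 s.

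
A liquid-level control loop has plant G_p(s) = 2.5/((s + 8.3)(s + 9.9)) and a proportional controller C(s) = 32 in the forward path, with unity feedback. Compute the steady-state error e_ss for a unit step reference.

0.507

The loop is type 0. Static position error constant K_pos = C(0)·G_p(0) = 32·0.03042 = 0.9736.
Steady-state error to a unit step: e_ss = 1/(1+K_pos) = 1/1.974 = 0.507.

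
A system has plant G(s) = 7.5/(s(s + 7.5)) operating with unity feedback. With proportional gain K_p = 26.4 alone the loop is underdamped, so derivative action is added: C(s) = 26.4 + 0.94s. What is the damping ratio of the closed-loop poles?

ζ = 0.517

Forward path: (26.4 + 0.94s)·7.5/(s(s+7.5)). The closed-loop characteristic equation is s² + (7.5 + 7.5·0.94)s + 7.5·26.4 = 0.
That is s² + 14.55s + 198 = 0, so ω_n = 14.07 rad/s and ζ = 14.55/(2·14.07) = 0.517.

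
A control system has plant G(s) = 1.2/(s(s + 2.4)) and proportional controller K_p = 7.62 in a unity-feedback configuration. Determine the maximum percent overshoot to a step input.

25.7%

Closed-loop characteristic equation: s² + 2.4s + 9.144 = 0, so ω_n = 3.024 rad/s and ζ = 2.4/(2·3.024) = 0.3968.
%OS = 100·exp(−πζ/√(1−ζ²)) = 100·exp(−π·0.3968/√0.8425) = 25.7%.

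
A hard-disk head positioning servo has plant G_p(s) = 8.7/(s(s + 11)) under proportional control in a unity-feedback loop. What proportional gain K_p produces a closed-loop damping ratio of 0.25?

Closed-loop characteristic equation: s² + 11s + K_p·8.7 = 0.
So ω_n = √(8.7K_p) and 2ζω_n = 11, giving ζ = 11/(2√(8.7K_p)).
Setting ζ = 0.25: √(8.7K_p) = 11/(2·0.25) = 22, so K_p = 484/8.7 = 55.6.

K_p = 55.6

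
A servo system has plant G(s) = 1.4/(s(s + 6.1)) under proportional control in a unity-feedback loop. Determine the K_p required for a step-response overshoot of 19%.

K_p = 30.4

From %OS = 100·exp(−πζ/√(1−ζ²)) = 19%, ζ = −ln(0.19)/√(π²+ln²(0.19)) = 0.4673.
Characteristic equation s² + 6.1s + 1.4K_p = 0 gives ζ = 6.1/(2√(1.4K_p)).
Setting ζ = 0.4673: √(1.4K_p) = 6.1/(2·0.4673) = 6.526, so K_p = 42.59/1.4 = 30.4.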